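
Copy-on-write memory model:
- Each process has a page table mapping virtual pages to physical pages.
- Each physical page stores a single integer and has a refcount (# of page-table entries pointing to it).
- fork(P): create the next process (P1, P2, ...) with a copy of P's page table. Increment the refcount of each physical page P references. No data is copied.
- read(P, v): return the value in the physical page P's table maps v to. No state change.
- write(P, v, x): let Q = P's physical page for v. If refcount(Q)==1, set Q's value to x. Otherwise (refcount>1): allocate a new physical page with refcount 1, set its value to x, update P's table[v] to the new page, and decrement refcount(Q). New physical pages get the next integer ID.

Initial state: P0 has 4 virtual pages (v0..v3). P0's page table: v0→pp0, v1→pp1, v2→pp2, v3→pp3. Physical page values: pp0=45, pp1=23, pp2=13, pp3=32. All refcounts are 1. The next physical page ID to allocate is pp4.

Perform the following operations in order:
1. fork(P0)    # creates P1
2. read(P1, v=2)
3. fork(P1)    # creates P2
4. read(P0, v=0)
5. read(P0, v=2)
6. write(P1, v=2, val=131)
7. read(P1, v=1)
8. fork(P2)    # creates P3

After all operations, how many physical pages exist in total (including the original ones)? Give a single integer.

Answer: 5

Derivation:
Op 1: fork(P0) -> P1. 4 ppages; refcounts: pp0:2 pp1:2 pp2:2 pp3:2
Op 2: read(P1, v2) -> 13. No state change.
Op 3: fork(P1) -> P2. 4 ppages; refcounts: pp0:3 pp1:3 pp2:3 pp3:3
Op 4: read(P0, v0) -> 45. No state change.
Op 5: read(P0, v2) -> 13. No state change.
Op 6: write(P1, v2, 131). refcount(pp2)=3>1 -> COPY to pp4. 5 ppages; refcounts: pp0:3 pp1:3 pp2:2 pp3:3 pp4:1
Op 7: read(P1, v1) -> 23. No state change.
Op 8: fork(P2) -> P3. 5 ppages; refcounts: pp0:4 pp1:4 pp2:3 pp3:4 pp4:1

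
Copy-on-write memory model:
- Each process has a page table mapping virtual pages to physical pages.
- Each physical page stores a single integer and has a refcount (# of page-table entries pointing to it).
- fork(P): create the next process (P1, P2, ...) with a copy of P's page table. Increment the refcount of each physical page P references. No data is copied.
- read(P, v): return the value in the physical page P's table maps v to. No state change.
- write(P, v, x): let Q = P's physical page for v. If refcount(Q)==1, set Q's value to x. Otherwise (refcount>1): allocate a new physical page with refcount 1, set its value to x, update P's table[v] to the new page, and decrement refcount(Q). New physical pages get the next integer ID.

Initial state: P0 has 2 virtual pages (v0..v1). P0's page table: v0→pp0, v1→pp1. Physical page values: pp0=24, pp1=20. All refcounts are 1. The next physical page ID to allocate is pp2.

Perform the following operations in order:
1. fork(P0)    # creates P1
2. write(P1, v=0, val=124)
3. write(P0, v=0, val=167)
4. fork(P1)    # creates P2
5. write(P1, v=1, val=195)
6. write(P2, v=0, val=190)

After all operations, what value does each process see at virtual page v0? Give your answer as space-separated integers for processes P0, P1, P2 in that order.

Answer: 167 124 190

Derivation:
Op 1: fork(P0) -> P1. 2 ppages; refcounts: pp0:2 pp1:2
Op 2: write(P1, v0, 124). refcount(pp0)=2>1 -> COPY to pp2. 3 ppages; refcounts: pp0:1 pp1:2 pp2:1
Op 3: write(P0, v0, 167). refcount(pp0)=1 -> write in place. 3 ppages; refcounts: pp0:1 pp1:2 pp2:1
Op 4: fork(P1) -> P2. 3 ppages; refcounts: pp0:1 pp1:3 pp2:2
Op 5: write(P1, v1, 195). refcount(pp1)=3>1 -> COPY to pp3. 4 ppages; refcounts: pp0:1 pp1:2 pp2:2 pp3:1
Op 6: write(P2, v0, 190). refcount(pp2)=2>1 -> COPY to pp4. 5 ppages; refcounts: pp0:1 pp1:2 pp2:1 pp3:1 pp4:1
P0: v0 -> pp0 = 167
P1: v0 -> pp2 = 124
P2: v0 -> pp4 = 190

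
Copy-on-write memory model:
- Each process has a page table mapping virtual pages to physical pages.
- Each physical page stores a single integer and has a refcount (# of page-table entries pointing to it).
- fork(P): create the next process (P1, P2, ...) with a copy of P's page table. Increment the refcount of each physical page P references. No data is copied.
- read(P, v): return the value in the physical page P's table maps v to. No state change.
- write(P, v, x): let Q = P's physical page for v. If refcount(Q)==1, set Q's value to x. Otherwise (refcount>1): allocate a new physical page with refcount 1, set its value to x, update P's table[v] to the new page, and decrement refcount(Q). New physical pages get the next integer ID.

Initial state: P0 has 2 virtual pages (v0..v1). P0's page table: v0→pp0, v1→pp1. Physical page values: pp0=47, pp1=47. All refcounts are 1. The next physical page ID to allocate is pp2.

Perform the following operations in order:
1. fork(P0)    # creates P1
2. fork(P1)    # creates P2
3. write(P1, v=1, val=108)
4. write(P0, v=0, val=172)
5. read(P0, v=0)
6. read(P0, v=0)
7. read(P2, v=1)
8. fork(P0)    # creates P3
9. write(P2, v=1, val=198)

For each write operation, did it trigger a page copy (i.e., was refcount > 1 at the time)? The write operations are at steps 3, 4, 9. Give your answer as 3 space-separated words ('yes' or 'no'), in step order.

Op 1: fork(P0) -> P1. 2 ppages; refcounts: pp0:2 pp1:2
Op 2: fork(P1) -> P2. 2 ppages; refcounts: pp0:3 pp1:3
Op 3: write(P1, v1, 108). refcount(pp1)=3>1 -> COPY to pp2. 3 ppages; refcounts: pp0:3 pp1:2 pp2:1
Op 4: write(P0, v0, 172). refcount(pp0)=3>1 -> COPY to pp3. 4 ppages; refcounts: pp0:2 pp1:2 pp2:1 pp3:1
Op 5: read(P0, v0) -> 172. No state change.
Op 6: read(P0, v0) -> 172. No state change.
Op 7: read(P2, v1) -> 47. No state change.
Op 8: fork(P0) -> P3. 4 ppages; refcounts: pp0:2 pp1:3 pp2:1 pp3:2
Op 9: write(P2, v1, 198). refcount(pp1)=3>1 -> COPY to pp4. 5 ppages; refcounts: pp0:2 pp1:2 pp2:1 pp3:2 pp4:1

yes yes yes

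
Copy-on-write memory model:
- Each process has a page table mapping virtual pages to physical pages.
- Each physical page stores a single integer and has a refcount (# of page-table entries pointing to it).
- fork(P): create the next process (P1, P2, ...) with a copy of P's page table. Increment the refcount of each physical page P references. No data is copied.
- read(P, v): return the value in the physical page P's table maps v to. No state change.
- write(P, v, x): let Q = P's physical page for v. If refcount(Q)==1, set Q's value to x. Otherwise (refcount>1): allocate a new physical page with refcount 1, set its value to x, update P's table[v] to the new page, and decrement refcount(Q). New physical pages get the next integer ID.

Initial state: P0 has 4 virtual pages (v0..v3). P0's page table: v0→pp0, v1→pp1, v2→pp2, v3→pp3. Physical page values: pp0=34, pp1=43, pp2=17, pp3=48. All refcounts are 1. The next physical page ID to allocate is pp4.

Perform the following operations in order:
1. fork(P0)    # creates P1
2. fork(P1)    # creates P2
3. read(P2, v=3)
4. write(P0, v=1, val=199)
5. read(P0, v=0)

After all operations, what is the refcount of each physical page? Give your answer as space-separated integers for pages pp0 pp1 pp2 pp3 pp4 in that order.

Op 1: fork(P0) -> P1. 4 ppages; refcounts: pp0:2 pp1:2 pp2:2 pp3:2
Op 2: fork(P1) -> P2. 4 ppages; refcounts: pp0:3 pp1:3 pp2:3 pp3:3
Op 3: read(P2, v3) -> 48. No state change.
Op 4: write(P0, v1, 199). refcount(pp1)=3>1 -> COPY to pp4. 5 ppages; refcounts: pp0:3 pp1:2 pp2:3 pp3:3 pp4:1
Op 5: read(P0, v0) -> 34. No state change.

Answer: 3 2 3 3 1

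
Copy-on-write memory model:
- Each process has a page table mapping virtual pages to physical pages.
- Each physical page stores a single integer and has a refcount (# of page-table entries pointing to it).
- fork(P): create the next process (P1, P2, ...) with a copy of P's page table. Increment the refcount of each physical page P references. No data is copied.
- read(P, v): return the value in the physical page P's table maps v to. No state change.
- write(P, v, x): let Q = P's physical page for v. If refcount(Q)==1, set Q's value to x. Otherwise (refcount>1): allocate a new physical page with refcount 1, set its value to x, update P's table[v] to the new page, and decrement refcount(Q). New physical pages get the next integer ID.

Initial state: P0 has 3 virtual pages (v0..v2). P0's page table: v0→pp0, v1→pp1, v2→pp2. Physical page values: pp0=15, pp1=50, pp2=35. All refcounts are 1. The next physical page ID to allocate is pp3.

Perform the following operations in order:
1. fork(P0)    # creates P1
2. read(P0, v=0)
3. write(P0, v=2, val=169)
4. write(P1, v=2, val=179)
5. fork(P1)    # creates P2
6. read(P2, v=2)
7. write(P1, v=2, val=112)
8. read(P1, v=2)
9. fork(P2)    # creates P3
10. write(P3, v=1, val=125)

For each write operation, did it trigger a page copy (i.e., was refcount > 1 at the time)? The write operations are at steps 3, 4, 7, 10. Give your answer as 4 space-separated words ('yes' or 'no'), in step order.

Op 1: fork(P0) -> P1. 3 ppages; refcounts: pp0:2 pp1:2 pp2:2
Op 2: read(P0, v0) -> 15. No state change.
Op 3: write(P0, v2, 169). refcount(pp2)=2>1 -> COPY to pp3. 4 ppages; refcounts: pp0:2 pp1:2 pp2:1 pp3:1
Op 4: write(P1, v2, 179). refcount(pp2)=1 -> write in place. 4 ppages; refcounts: pp0:2 pp1:2 pp2:1 pp3:1
Op 5: fork(P1) -> P2. 4 ppages; refcounts: pp0:3 pp1:3 pp2:2 pp3:1
Op 6: read(P2, v2) -> 179. No state change.
Op 7: write(P1, v2, 112). refcount(pp2)=2>1 -> COPY to pp4. 5 ppages; refcounts: pp0:3 pp1:3 pp2:1 pp3:1 pp4:1
Op 8: read(P1, v2) -> 112. No state change.
Op 9: fork(P2) -> P3. 5 ppages; refcounts: pp0:4 pp1:4 pp2:2 pp3:1 pp4:1
Op 10: write(P3, v1, 125). refcount(pp1)=4>1 -> COPY to pp5. 6 ppages; refcounts: pp0:4 pp1:3 pp2:2 pp3:1 pp4:1 pp5:1

yes no yes yes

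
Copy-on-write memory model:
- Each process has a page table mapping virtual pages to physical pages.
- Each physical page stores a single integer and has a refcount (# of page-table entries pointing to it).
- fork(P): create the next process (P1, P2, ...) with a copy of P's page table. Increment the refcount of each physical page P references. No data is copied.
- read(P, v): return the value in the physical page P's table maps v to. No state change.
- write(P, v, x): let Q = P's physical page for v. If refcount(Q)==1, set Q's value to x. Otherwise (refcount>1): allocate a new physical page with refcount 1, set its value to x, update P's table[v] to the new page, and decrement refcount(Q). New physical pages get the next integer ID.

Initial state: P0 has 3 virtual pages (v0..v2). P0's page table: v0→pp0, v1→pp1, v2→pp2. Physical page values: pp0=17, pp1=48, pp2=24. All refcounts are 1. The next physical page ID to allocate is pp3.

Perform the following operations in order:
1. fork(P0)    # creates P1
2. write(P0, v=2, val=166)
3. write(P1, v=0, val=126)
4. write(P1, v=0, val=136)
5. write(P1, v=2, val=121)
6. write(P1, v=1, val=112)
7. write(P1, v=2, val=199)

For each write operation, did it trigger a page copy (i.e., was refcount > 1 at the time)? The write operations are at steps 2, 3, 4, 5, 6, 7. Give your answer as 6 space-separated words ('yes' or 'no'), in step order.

Op 1: fork(P0) -> P1. 3 ppages; refcounts: pp0:2 pp1:2 pp2:2
Op 2: write(P0, v2, 166). refcount(pp2)=2>1 -> COPY to pp3. 4 ppages; refcounts: pp0:2 pp1:2 pp2:1 pp3:1
Op 3: write(P1, v0, 126). refcount(pp0)=2>1 -> COPY to pp4. 5 ppages; refcounts: pp0:1 pp1:2 pp2:1 pp3:1 pp4:1
Op 4: write(P1, v0, 136). refcount(pp4)=1 -> write in place. 5 ppages; refcounts: pp0:1 pp1:2 pp2:1 pp3:1 pp4:1
Op 5: write(P1, v2, 121). refcount(pp2)=1 -> write in place. 5 ppages; refcounts: pp0:1 pp1:2 pp2:1 pp3:1 pp4:1
Op 6: write(P1, v1, 112). refcount(pp1)=2>1 -> COPY to pp5. 6 ppages; refcounts: pp0:1 pp1:1 pp2:1 pp3:1 pp4:1 pp5:1
Op 7: write(P1, v2, 199). refcount(pp2)=1 -> write in place. 6 ppages; refcounts: pp0:1 pp1:1 pp2:1 pp3:1 pp4:1 pp5:1

yes yes no no yes no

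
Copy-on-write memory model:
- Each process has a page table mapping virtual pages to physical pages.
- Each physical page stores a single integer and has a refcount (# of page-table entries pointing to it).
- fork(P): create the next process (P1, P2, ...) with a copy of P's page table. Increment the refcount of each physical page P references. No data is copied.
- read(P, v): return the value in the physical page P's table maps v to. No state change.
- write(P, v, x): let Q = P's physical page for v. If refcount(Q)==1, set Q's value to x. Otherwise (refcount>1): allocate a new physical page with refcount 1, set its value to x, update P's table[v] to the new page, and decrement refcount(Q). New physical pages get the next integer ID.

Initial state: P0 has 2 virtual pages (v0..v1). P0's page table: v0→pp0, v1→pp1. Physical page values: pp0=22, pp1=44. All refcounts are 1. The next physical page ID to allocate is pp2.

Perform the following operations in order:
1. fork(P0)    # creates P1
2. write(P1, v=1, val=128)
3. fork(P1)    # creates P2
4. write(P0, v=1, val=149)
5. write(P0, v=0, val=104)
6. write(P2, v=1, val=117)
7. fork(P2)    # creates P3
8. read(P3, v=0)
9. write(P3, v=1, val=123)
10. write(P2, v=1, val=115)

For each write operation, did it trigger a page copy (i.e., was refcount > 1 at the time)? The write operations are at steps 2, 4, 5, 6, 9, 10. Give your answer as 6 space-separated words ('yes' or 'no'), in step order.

Op 1: fork(P0) -> P1. 2 ppages; refcounts: pp0:2 pp1:2
Op 2: write(P1, v1, 128). refcount(pp1)=2>1 -> COPY to pp2. 3 ppages; refcounts: pp0:2 pp1:1 pp2:1
Op 3: fork(P1) -> P2. 3 ppages; refcounts: pp0:3 pp1:1 pp2:2
Op 4: write(P0, v1, 149). refcount(pp1)=1 -> write in place. 3 ppages; refcounts: pp0:3 pp1:1 pp2:2
Op 5: write(P0, v0, 104). refcount(pp0)=3>1 -> COPY to pp3. 4 ppages; refcounts: pp0:2 pp1:1 pp2:2 pp3:1
Op 6: write(P2, v1, 117). refcount(pp2)=2>1 -> COPY to pp4. 5 ppages; refcounts: pp0:2 pp1:1 pp2:1 pp3:1 pp4:1
Op 7: fork(P2) -> P3. 5 ppages; refcounts: pp0:3 pp1:1 pp2:1 pp3:1 pp4:2
Op 8: read(P3, v0) -> 22. No state change.
Op 9: write(P3, v1, 123). refcount(pp4)=2>1 -> COPY to pp5. 6 ppages; refcounts: pp0:3 pp1:1 pp2:1 pp3:1 pp4:1 pp5:1
Op 10: write(P2, v1, 115). refcount(pp4)=1 -> write in place. 6 ppages; refcounts: pp0:3 pp1:1 pp2:1 pp3:1 pp4:1 pp5:1

yes no yes yes yes no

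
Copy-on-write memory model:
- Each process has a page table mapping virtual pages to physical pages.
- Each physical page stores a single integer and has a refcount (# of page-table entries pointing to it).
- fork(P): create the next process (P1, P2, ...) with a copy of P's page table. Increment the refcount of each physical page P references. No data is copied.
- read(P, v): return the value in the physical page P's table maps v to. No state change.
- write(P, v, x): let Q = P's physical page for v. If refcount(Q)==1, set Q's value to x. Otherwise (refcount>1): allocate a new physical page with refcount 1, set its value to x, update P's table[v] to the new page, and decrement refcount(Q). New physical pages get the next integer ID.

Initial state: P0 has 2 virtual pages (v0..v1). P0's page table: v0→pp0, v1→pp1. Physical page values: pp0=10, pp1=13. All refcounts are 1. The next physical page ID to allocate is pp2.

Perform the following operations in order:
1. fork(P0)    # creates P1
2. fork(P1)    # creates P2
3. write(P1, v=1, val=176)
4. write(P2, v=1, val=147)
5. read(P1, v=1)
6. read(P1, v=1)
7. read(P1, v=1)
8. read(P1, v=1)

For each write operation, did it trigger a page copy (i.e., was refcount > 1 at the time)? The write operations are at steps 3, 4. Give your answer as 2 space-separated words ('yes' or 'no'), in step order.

Op 1: fork(P0) -> P1. 2 ppages; refcounts: pp0:2 pp1:2
Op 2: fork(P1) -> P2. 2 ppages; refcounts: pp0:3 pp1:3
Op 3: write(P1, v1, 176). refcount(pp1)=3>1 -> COPY to pp2. 3 ppages; refcounts: pp0:3 pp1:2 pp2:1
Op 4: write(P2, v1, 147). refcount(pp1)=2>1 -> COPY to pp3. 4 ppages; refcounts: pp0:3 pp1:1 pp2:1 pp3:1
Op 5: read(P1, v1) -> 176. No state change.
Op 6: read(P1, v1) -> 176. No state change.
Op 7: read(P1, v1) -> 176. No state change.
Op 8: read(P1, v1) -> 176. No state change.

yes yes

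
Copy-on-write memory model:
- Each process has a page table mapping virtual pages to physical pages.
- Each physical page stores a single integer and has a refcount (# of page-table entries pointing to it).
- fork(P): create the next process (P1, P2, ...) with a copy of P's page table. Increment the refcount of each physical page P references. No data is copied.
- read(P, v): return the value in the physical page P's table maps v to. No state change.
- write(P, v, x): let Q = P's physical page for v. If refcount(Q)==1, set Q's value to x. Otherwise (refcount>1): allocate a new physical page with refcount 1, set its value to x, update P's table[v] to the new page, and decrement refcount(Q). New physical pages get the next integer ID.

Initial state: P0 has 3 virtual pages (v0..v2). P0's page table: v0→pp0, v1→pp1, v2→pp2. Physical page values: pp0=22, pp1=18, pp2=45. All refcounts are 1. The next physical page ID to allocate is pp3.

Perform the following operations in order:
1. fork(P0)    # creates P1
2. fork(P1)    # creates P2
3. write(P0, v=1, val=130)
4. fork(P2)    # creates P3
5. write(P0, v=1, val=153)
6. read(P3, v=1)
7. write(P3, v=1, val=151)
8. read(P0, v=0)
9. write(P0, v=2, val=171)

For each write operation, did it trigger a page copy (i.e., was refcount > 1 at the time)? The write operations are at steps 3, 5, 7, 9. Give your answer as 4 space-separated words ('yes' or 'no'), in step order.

Op 1: fork(P0) -> P1. 3 ppages; refcounts: pp0:2 pp1:2 pp2:2
Op 2: fork(P1) -> P2. 3 ppages; refcounts: pp0:3 pp1:3 pp2:3
Op 3: write(P0, v1, 130). refcount(pp1)=3>1 -> COPY to pp3. 4 ppages; refcounts: pp0:3 pp1:2 pp2:3 pp3:1
Op 4: fork(P2) -> P3. 4 ppages; refcounts: pp0:4 pp1:3 pp2:4 pp3:1
Op 5: write(P0, v1, 153). refcount(pp3)=1 -> write in place. 4 ppages; refcounts: pp0:4 pp1:3 pp2:4 pp3:1
Op 6: read(P3, v1) -> 18. No state change.
Op 7: write(P3, v1, 151). refcount(pp1)=3>1 -> COPY to pp4. 5 ppages; refcounts: pp0:4 pp1:2 pp2:4 pp3:1 pp4:1
Op 8: read(P0, v0) -> 22. No state change.
Op 9: write(P0, v2, 171). refcount(pp2)=4>1 -> COPY to pp5. 6 ppages; refcounts: pp0:4 pp1:2 pp2:3 pp3:1 pp4:1 pp5:1

yes no yes yes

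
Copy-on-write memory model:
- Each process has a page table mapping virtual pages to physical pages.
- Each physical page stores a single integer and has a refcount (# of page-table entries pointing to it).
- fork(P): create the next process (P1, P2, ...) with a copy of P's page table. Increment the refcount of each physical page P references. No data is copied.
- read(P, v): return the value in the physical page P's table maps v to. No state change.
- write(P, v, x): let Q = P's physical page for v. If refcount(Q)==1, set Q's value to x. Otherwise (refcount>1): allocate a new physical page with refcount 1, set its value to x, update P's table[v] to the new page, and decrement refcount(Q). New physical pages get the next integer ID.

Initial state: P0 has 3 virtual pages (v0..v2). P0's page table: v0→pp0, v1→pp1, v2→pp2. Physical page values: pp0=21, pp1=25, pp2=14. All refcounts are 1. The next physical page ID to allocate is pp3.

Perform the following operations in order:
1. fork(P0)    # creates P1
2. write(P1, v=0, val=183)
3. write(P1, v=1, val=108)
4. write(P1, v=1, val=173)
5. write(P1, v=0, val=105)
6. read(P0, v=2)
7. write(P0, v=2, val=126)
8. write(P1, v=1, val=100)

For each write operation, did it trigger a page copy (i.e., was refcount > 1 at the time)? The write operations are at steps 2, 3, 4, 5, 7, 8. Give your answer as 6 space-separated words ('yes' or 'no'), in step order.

Op 1: fork(P0) -> P1. 3 ppages; refcounts: pp0:2 pp1:2 pp2:2
Op 2: write(P1, v0, 183). refcount(pp0)=2>1 -> COPY to pp3. 4 ppages; refcounts: pp0:1 pp1:2 pp2:2 pp3:1
Op 3: write(P1, v1, 108). refcount(pp1)=2>1 -> COPY to pp4. 5 ppages; refcounts: pp0:1 pp1:1 pp2:2 pp3:1 pp4:1
Op 4: write(P1, v1, 173). refcount(pp4)=1 -> write in place. 5 ppages; refcounts: pp0:1 pp1:1 pp2:2 pp3:1 pp4:1
Op 5: write(P1, v0, 105). refcount(pp3)=1 -> write in place. 5 ppages; refcounts: pp0:1 pp1:1 pp2:2 pp3:1 pp4:1
Op 6: read(P0, v2) -> 14. No state change.
Op 7: write(P0, v2, 126). refcount(pp2)=2>1 -> COPY to pp5. 6 ppages; refcounts: pp0:1 pp1:1 pp2:1 pp3:1 pp4:1 pp5:1
Op 8: write(P1, v1, 100). refcount(pp4)=1 -> write in place. 6 ppages; refcounts: pp0:1 pp1:1 pp2:1 pp3:1 pp4:1 pp5:1

yes yes no no yes no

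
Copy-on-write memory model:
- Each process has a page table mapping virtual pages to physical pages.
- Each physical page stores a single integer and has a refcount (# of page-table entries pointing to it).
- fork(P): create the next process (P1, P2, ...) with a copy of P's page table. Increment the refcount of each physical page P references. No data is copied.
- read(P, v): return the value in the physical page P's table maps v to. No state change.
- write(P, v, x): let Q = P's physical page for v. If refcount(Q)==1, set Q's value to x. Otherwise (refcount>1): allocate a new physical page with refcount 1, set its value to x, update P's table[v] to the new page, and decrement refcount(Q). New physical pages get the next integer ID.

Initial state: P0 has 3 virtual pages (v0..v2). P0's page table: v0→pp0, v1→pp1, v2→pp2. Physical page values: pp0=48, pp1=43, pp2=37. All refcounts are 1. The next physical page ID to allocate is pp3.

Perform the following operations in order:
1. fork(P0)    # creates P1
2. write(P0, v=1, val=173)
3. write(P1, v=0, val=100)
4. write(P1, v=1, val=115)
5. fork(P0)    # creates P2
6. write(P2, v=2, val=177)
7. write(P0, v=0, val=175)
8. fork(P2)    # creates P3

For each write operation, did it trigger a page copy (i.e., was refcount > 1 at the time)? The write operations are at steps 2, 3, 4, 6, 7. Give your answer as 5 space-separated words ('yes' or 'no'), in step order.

Op 1: fork(P0) -> P1. 3 ppages; refcounts: pp0:2 pp1:2 pp2:2
Op 2: write(P0, v1, 173). refcount(pp1)=2>1 -> COPY to pp3. 4 ppages; refcounts: pp0:2 pp1:1 pp2:2 pp3:1
Op 3: write(P1, v0, 100). refcount(pp0)=2>1 -> COPY to pp4. 5 ppages; refcounts: pp0:1 pp1:1 pp2:2 pp3:1 pp4:1
Op 4: write(P1, v1, 115). refcount(pp1)=1 -> write in place. 5 ppages; refcounts: pp0:1 pp1:1 pp2:2 pp3:1 pp4:1
Op 5: fork(P0) -> P2. 5 ppages; refcounts: pp0:2 pp1:1 pp2:3 pp3:2 pp4:1
Op 6: write(P2, v2, 177). refcount(pp2)=3>1 -> COPY to pp5. 6 ppages; refcounts: pp0:2 pp1:1 pp2:2 pp3:2 pp4:1 pp5:1
Op 7: write(P0, v0, 175). refcount(pp0)=2>1 -> COPY to pp6. 7 ppages; refcounts: pp0:1 pp1:1 pp2:2 pp3:2 pp4:1 pp5:1 pp6:1
Op 8: fork(P2) -> P3. 7 ppages; refcounts: pp0:2 pp1:1 pp2:2 pp3:3 pp4:1 pp5:2 pp6:1

yes yes no yes yes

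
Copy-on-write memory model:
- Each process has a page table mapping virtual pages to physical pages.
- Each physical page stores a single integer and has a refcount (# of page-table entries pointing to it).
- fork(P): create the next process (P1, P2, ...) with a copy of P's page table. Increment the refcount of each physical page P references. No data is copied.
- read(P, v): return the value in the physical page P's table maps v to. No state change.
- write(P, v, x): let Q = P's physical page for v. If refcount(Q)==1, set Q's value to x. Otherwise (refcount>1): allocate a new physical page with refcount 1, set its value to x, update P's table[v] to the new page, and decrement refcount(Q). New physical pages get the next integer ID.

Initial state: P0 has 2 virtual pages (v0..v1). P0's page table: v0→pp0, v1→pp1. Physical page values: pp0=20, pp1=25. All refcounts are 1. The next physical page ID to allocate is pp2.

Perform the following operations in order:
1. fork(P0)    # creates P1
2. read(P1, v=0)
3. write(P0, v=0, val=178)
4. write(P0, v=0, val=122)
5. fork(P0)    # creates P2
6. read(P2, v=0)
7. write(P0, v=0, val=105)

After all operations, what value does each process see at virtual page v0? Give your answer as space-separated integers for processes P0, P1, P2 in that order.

Op 1: fork(P0) -> P1. 2 ppages; refcounts: pp0:2 pp1:2
Op 2: read(P1, v0) -> 20. No state change.
Op 3: write(P0, v0, 178). refcount(pp0)=2>1 -> COPY to pp2. 3 ppages; refcounts: pp0:1 pp1:2 pp2:1
Op 4: write(P0, v0, 122). refcount(pp2)=1 -> write in place. 3 ppages; refcounts: pp0:1 pp1:2 pp2:1
Op 5: fork(P0) -> P2. 3 ppages; refcounts: pp0:1 pp1:3 pp2:2
Op 6: read(P2, v0) -> 122. No state change.
Op 7: write(P0, v0, 105). refcount(pp2)=2>1 -> COPY to pp3. 4 ppages; refcounts: pp0:1 pp1:3 pp2:1 pp3:1
P0: v0 -> pp3 = 105
P1: v0 -> pp0 = 20
P2: v0 -> pp2 = 122

Answer: 105 20 122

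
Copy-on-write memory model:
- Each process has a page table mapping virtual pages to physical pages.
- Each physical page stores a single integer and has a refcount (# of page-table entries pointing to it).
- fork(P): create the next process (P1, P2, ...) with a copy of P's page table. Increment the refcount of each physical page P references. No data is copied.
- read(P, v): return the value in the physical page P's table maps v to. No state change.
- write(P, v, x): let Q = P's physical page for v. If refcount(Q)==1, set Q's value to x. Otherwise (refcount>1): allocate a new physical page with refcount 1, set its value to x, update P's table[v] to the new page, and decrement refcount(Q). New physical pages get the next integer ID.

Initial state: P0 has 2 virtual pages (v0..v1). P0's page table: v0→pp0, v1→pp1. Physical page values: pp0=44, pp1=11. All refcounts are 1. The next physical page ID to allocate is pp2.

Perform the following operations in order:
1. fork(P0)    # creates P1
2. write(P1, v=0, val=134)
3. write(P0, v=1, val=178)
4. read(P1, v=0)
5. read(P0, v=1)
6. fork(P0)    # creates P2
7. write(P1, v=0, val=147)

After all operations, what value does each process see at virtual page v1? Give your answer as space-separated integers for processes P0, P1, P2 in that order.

Op 1: fork(P0) -> P1. 2 ppages; refcounts: pp0:2 pp1:2
Op 2: write(P1, v0, 134). refcount(pp0)=2>1 -> COPY to pp2. 3 ppages; refcounts: pp0:1 pp1:2 pp2:1
Op 3: write(P0, v1, 178). refcount(pp1)=2>1 -> COPY to pp3. 4 ppages; refcounts: pp0:1 pp1:1 pp2:1 pp3:1
Op 4: read(P1, v0) -> 134. No state change.
Op 5: read(P0, v1) -> 178. No state change.
Op 6: fork(P0) -> P2. 4 ppages; refcounts: pp0:2 pp1:1 pp2:1 pp3:2
Op 7: write(P1, v0, 147). refcount(pp2)=1 -> write in place. 4 ppages; refcounts: pp0:2 pp1:1 pp2:1 pp3:2
P0: v1 -> pp3 = 178
P1: v1 -> pp1 = 11
P2: v1 -> pp3 = 178

Answer: 178 11 178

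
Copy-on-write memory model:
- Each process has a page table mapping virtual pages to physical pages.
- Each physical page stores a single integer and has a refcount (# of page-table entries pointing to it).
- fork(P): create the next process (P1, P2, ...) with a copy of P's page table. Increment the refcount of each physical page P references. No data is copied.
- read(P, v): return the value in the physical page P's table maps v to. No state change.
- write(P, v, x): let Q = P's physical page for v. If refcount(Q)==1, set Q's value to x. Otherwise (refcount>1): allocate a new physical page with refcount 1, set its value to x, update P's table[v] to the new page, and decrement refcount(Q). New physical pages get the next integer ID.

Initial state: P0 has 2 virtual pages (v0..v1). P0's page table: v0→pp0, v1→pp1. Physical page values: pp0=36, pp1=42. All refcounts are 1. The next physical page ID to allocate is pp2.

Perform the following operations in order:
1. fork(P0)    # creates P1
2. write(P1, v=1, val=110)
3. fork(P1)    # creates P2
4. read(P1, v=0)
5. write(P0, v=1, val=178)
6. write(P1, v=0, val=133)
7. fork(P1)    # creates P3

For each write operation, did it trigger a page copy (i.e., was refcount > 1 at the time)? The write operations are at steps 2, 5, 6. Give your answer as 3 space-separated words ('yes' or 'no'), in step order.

Op 1: fork(P0) -> P1. 2 ppages; refcounts: pp0:2 pp1:2
Op 2: write(P1, v1, 110). refcount(pp1)=2>1 -> COPY to pp2. 3 ppages; refcounts: pp0:2 pp1:1 pp2:1
Op 3: fork(P1) -> P2. 3 ppages; refcounts: pp0:3 pp1:1 pp2:2
Op 4: read(P1, v0) -> 36. No state change.
Op 5: write(P0, v1, 178). refcount(pp1)=1 -> write in place. 3 ppages; refcounts: pp0:3 pp1:1 pp2:2
Op 6: write(P1, v0, 133). refcount(pp0)=3>1 -> COPY to pp3. 4 ppages; refcounts: pp0:2 pp1:1 pp2:2 pp3:1
Op 7: fork(P1) -> P3. 4 ppages; refcounts: pp0:2 pp1:1 pp2:3 pp3:2

yes no yes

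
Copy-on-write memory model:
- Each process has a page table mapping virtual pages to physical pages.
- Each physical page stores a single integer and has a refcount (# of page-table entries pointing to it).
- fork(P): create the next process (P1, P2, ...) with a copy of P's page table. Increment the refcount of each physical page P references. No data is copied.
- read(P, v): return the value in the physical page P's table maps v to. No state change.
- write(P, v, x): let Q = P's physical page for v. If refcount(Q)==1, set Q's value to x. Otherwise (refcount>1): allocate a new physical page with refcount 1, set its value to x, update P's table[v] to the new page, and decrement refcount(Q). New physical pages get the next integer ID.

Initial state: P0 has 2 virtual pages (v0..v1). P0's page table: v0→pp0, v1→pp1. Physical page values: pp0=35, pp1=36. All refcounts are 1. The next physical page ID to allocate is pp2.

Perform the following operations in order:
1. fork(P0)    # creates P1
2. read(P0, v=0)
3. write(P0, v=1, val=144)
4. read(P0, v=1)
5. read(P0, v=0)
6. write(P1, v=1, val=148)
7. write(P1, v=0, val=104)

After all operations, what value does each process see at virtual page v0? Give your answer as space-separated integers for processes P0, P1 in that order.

Op 1: fork(P0) -> P1. 2 ppages; refcounts: pp0:2 pp1:2
Op 2: read(P0, v0) -> 35. No state change.
Op 3: write(P0, v1, 144). refcount(pp1)=2>1 -> COPY to pp2. 3 ppages; refcounts: pp0:2 pp1:1 pp2:1
Op 4: read(P0, v1) -> 144. No state change.
Op 5: read(P0, v0) -> 35. No state change.
Op 6: write(P1, v1, 148). refcount(pp1)=1 -> write in place. 3 ppages; refcounts: pp0:2 pp1:1 pp2:1
Op 7: write(P1, v0, 104). refcount(pp0)=2>1 -> COPY to pp3. 4 ppages; refcounts: pp0:1 pp1:1 pp2:1 pp3:1
P0: v0 -> pp0 = 35
P1: v0 -> pp3 = 104

Answer: 35 104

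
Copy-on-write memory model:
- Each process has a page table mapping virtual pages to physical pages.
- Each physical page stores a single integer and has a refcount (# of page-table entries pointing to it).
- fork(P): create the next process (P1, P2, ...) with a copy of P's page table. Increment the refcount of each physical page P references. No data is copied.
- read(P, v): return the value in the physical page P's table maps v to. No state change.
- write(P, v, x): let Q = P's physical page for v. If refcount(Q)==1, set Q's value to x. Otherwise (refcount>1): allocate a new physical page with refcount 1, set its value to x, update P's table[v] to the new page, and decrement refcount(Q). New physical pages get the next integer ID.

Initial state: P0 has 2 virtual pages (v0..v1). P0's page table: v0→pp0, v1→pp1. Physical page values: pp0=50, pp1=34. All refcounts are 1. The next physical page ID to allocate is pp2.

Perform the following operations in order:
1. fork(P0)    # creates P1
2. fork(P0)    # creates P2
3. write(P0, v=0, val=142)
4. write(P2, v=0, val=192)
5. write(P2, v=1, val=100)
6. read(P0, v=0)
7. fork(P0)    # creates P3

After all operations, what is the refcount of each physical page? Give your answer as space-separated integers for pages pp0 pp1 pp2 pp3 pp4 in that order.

Answer: 1 3 2 1 1

Derivation:
Op 1: fork(P0) -> P1. 2 ppages; refcounts: pp0:2 pp1:2
Op 2: fork(P0) -> P2. 2 ppages; refcounts: pp0:3 pp1:3
Op 3: write(P0, v0, 142). refcount(pp0)=3>1 -> COPY to pp2. 3 ppages; refcounts: pp0:2 pp1:3 pp2:1
Op 4: write(P2, v0, 192). refcount(pp0)=2>1 -> COPY to pp3. 4 ppages; refcounts: pp0:1 pp1:3 pp2:1 pp3:1
Op 5: write(P2, v1, 100). refcount(pp1)=3>1 -> COPY to pp4. 5 ppages; refcounts: pp0:1 pp1:2 pp2:1 pp3:1 pp4:1
Op 6: read(P0, v0) -> 142. No state change.
Op 7: fork(P0) -> P3. 5 ppages; refcounts: pp0:1 pp1:3 pp2:2 pp3:1 pp4:1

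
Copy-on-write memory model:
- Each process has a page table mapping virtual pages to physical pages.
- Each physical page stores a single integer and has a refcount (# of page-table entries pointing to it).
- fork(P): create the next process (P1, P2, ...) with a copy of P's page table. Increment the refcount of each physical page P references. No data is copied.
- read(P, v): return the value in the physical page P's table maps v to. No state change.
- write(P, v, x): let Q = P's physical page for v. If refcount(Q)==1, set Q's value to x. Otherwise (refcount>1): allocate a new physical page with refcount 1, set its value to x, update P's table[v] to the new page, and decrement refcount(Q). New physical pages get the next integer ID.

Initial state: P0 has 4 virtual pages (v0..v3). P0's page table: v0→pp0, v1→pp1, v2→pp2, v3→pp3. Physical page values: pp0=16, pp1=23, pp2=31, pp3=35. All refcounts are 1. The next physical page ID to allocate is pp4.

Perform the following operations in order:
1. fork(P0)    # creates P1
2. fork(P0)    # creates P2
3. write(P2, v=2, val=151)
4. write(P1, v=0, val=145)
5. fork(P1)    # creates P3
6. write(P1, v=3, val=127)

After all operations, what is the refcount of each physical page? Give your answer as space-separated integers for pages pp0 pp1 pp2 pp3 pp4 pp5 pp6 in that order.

Answer: 2 4 3 3 1 2 1

Derivation:
Op 1: fork(P0) -> P1. 4 ppages; refcounts: pp0:2 pp1:2 pp2:2 pp3:2
Op 2: fork(P0) -> P2. 4 ppages; refcounts: pp0:3 pp1:3 pp2:3 pp3:3
Op 3: write(P2, v2, 151). refcount(pp2)=3>1 -> COPY to pp4. 5 ppages; refcounts: pp0:3 pp1:3 pp2:2 pp3:3 pp4:1
Op 4: write(P1, v0, 145). refcount(pp0)=3>1 -> COPY to pp5. 6 ppages; refcounts: pp0:2 pp1:3 pp2:2 pp3:3 pp4:1 pp5:1
Op 5: fork(P1) -> P3. 6 ppages; refcounts: pp0:2 pp1:4 pp2:3 pp3:4 pp4:1 pp5:2
Op 6: write(P1, v3, 127). refcount(pp3)=4>1 -> COPY to pp6. 7 ppages; refcounts: pp0:2 pp1:4 pp2:3 pp3:3 pp4:1 pp5:2 pp6:1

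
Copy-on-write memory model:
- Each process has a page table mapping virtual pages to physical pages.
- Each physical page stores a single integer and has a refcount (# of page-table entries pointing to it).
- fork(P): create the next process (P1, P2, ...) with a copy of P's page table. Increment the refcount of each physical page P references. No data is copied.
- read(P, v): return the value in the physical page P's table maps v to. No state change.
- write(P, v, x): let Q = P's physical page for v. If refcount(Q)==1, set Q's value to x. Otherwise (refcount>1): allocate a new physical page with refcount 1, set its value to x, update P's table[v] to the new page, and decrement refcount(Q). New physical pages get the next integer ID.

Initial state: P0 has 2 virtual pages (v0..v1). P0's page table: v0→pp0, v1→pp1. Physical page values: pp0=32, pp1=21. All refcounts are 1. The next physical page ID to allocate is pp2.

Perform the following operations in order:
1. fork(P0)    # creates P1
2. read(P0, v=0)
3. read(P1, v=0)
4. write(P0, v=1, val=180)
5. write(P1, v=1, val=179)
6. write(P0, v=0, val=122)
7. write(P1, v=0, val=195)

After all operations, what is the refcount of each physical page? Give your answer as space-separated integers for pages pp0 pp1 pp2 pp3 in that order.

Answer: 1 1 1 1

Derivation:
Op 1: fork(P0) -> P1. 2 ppages; refcounts: pp0:2 pp1:2
Op 2: read(P0, v0) -> 32. No state change.
Op 3: read(P1, v0) -> 32. No state change.
Op 4: write(P0, v1, 180). refcount(pp1)=2>1 -> COPY to pp2. 3 ppages; refcounts: pp0:2 pp1:1 pp2:1
Op 5: write(P1, v1, 179). refcount(pp1)=1 -> write in place. 3 ppages; refcounts: pp0:2 pp1:1 pp2:1
Op 6: write(P0, v0, 122). refcount(pp0)=2>1 -> COPY to pp3. 4 ppages; refcounts: pp0:1 pp1:1 pp2:1 pp3:1
Op 7: write(P1, v0, 195). refcount(pp0)=1 -> write in place. 4 ppages; refcounts: pp0:1 pp1:1 pp2:1 pp3:1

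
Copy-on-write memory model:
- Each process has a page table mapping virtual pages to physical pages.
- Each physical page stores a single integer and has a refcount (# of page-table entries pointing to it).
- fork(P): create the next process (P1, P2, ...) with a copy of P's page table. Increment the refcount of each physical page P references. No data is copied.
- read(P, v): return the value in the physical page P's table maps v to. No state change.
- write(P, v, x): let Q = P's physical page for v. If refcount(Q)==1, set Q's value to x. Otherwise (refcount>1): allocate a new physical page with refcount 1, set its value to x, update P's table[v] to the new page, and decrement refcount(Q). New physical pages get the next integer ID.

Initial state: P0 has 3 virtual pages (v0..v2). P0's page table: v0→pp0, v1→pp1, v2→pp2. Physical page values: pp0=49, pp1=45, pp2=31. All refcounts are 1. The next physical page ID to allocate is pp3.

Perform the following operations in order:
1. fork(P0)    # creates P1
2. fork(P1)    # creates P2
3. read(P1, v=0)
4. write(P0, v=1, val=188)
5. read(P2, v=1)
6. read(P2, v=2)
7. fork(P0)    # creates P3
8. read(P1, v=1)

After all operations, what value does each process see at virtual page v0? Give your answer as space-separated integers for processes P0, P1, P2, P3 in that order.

Answer: 49 49 49 49

Derivation:
Op 1: fork(P0) -> P1. 3 ppages; refcounts: pp0:2 pp1:2 pp2:2
Op 2: fork(P1) -> P2. 3 ppages; refcounts: pp0:3 pp1:3 pp2:3
Op 3: read(P1, v0) -> 49. No state change.
Op 4: write(P0, v1, 188). refcount(pp1)=3>1 -> COPY to pp3. 4 ppages; refcounts: pp0:3 pp1:2 pp2:3 pp3:1
Op 5: read(P2, v1) -> 45. No state change.
Op 6: read(P2, v2) -> 31. No state change.
Op 7: fork(P0) -> P3. 4 ppages; refcounts: pp0:4 pp1:2 pp2:4 pp3:2
Op 8: read(P1, v1) -> 45. No state change.
P0: v0 -> pp0 = 49
P1: v0 -> pp0 = 49
P2: v0 -> pp0 = 49
P3: v0 -> pp0 = 49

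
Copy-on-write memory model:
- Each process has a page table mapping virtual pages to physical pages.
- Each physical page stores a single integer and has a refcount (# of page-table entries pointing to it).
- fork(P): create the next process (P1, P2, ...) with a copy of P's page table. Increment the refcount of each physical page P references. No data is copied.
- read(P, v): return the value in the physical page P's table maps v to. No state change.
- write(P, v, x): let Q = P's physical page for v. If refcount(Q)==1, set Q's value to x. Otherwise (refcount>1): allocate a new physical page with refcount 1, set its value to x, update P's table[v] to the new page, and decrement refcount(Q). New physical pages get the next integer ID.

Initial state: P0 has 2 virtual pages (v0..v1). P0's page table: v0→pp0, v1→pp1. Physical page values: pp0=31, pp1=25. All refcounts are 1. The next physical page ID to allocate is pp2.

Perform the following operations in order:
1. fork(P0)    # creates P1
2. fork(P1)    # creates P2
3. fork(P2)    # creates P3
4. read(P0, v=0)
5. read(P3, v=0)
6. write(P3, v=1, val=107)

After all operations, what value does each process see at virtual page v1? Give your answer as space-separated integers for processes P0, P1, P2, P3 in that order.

Op 1: fork(P0) -> P1. 2 ppages; refcounts: pp0:2 pp1:2
Op 2: fork(P1) -> P2. 2 ppages; refcounts: pp0:3 pp1:3
Op 3: fork(P2) -> P3. 2 ppages; refcounts: pp0:4 pp1:4
Op 4: read(P0, v0) -> 31. No state change.
Op 5: read(P3, v0) -> 31. No state change.
Op 6: write(P3, v1, 107). refcount(pp1)=4>1 -> COPY to pp2. 3 ppages; refcounts: pp0:4 pp1:3 pp2:1
P0: v1 -> pp1 = 25
P1: v1 -> pp1 = 25
P2: v1 -> pp1 = 25
P3: v1 -> pp2 = 107

Answer: 25 25 25 107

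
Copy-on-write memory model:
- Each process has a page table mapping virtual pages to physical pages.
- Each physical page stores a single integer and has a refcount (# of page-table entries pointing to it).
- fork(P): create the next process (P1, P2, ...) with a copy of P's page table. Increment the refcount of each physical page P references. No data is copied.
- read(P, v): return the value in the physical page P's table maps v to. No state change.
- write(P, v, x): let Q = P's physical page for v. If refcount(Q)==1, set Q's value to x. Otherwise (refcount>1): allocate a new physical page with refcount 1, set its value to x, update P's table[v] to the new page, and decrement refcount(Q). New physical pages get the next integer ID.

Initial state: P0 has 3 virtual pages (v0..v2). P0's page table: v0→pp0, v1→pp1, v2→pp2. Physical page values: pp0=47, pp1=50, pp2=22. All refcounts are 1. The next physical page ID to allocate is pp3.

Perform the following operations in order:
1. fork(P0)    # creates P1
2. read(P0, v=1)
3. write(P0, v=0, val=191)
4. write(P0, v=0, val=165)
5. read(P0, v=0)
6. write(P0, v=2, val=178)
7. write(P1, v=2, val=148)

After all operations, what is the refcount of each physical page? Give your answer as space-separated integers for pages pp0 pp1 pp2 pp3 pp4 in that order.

Answer: 1 2 1 1 1

Derivation:
Op 1: fork(P0) -> P1. 3 ppages; refcounts: pp0:2 pp1:2 pp2:2
Op 2: read(P0, v1) -> 50. No state change.
Op 3: write(P0, v0, 191). refcount(pp0)=2>1 -> COPY to pp3. 4 ppages; refcounts: pp0:1 pp1:2 pp2:2 pp3:1
Op 4: write(P0, v0, 165). refcount(pp3)=1 -> write in place. 4 ppages; refcounts: pp0:1 pp1:2 pp2:2 pp3:1
Op 5: read(P0, v0) -> 165. No state change.
Op 6: write(P0, v2, 178). refcount(pp2)=2>1 -> COPY to pp4. 5 ppages; refcounts: pp0:1 pp1:2 pp2:1 pp3:1 pp4:1
Op 7: write(P1, v2, 148). refcount(pp2)=1 -> write in place. 5 ppages; refcounts: pp0:1 pp1:2 pp2:1 pp3:1 pp4:1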